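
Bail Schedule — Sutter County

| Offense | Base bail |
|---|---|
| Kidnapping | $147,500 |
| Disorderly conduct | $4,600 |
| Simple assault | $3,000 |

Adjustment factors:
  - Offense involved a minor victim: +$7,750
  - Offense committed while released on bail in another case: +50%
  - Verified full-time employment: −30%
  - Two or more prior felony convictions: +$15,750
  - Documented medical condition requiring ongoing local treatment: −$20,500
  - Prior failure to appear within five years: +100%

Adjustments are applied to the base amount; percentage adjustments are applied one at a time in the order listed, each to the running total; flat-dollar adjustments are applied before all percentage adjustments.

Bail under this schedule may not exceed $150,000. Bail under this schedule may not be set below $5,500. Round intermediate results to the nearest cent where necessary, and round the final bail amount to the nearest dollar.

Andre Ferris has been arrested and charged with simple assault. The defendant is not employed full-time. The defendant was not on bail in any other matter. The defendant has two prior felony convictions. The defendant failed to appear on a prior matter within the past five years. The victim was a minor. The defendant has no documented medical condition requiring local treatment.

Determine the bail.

Base amounts from the schedule: simple assault $3,000.
Single charge. Combined base = $3,000.
Offense involved a minor victim (+$7,750 flat): $3,000 + $7,750 = $10,750.
Two or more prior felony convictions (+$15,750 flat): $10,750 + $15,750 = $26,500.
Prior failure to appear within five years (+100%): $26,500 × 2 = $53,000.
$53,000 is within the $150,000 maximum.
$53,000 is at or above the $5,500 minimum.

$53,000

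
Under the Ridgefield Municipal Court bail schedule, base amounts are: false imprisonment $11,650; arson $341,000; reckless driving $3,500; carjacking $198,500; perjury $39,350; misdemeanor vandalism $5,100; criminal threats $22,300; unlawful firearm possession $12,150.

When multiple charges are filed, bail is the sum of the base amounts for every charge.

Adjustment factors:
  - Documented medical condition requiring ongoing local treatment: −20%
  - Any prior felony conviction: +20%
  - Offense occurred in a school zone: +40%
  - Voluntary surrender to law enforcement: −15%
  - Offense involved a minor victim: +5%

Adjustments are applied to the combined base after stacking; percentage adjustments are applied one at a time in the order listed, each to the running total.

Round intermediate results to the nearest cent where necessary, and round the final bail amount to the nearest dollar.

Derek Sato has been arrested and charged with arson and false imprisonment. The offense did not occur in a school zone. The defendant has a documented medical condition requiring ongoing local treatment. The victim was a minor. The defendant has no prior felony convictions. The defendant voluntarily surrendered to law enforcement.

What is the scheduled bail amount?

$251,792

Base amounts from the schedule: arson $341,000; false imprisonment $11,650.
Stacking rule: sum of all bases. $341,000 + $11,650 = $352,650.
Documented medical condition requiring ongoing local treatment (−20%): $352,650 × 0.8 = $282,120.
Voluntary surrender to law enforcement (−15%): $282,120 × 0.85 = $239,802.
Offense involved a minor victim (+5%): $239,802 × 1.05 = $251,792.10.
Rounded to the nearest dollar: $251,792.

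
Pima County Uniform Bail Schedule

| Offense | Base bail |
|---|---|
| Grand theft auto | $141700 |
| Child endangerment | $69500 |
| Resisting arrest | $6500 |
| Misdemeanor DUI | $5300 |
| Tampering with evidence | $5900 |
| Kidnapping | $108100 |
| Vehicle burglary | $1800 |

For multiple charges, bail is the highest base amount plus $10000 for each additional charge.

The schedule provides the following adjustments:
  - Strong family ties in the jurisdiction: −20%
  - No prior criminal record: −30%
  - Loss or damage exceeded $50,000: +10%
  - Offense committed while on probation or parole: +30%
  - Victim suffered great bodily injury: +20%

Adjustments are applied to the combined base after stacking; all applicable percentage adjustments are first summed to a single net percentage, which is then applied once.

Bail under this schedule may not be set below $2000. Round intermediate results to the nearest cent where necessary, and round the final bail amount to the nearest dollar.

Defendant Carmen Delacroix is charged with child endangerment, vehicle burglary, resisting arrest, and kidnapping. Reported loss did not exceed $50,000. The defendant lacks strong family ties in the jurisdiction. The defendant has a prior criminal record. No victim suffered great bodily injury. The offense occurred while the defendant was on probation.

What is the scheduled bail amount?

Base amounts from the schedule: child endangerment $69500; vehicle burglary $1800; resisting arrest $6500; kidnapping $108100.
Stacking rule: highest base plus $10000 per additional charge. Highest is kidnapping at $108100; 3 additional charges → +$30000. Combined base = $138100.
Offense committed while on probation or parole (+30%): $138100 × 1.3 = $179530.
$179530 is at or above the $2000 minimum.

$179530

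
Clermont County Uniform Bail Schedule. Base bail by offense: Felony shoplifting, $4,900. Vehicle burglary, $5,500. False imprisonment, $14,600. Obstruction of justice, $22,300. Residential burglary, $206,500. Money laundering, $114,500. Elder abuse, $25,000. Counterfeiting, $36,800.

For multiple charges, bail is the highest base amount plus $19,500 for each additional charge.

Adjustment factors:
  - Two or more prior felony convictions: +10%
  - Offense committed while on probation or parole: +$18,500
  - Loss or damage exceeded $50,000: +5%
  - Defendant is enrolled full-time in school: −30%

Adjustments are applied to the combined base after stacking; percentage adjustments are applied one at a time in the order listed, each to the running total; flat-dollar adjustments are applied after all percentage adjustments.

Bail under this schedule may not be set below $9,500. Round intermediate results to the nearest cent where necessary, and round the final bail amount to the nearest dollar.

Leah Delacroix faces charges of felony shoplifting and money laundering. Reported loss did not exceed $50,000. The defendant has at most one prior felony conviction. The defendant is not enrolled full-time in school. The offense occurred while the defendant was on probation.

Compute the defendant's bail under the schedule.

Base amounts from the schedule: felony shoplifting $4,900; money laundering $114,500.
Stacking rule: highest base plus $19,500 per additional charge. Highest is money laundering at $114,500; 1 additional charge → +$19,500. Combined base = $134,000.
Offense committed while on probation or parole (+$18,500 flat): $134,000 + $18,500 = $152,500.
$152,500 is at or above the $9,500 minimum.

$152,500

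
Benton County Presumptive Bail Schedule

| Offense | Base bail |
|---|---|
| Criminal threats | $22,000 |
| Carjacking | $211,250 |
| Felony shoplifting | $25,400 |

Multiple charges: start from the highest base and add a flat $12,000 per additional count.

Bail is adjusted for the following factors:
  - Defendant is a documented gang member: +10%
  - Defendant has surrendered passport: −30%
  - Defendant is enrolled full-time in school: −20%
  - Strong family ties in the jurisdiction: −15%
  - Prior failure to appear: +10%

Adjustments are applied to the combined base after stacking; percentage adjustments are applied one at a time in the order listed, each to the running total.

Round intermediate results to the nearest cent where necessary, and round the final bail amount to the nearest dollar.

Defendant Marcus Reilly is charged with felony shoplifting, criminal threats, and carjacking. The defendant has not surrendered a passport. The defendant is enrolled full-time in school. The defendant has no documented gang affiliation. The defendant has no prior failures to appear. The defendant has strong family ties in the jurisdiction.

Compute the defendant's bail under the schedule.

$159,970

Base amounts from the schedule: felony shoplifting $25,400; criminal threats $22,000; carjacking $211,250.
Stacking rule: highest base plus $12,000 per additional charge. Highest is carjacking at $211,250; 2 additional charges → +$24,000. Combined base = $235,250.
Defendant is enrolled full-time in school (−20%): $235,250 × 0.8 = $188,200.
Strong family ties in the jurisdiction (−15%): $188,200 × 0.85 = $159,970.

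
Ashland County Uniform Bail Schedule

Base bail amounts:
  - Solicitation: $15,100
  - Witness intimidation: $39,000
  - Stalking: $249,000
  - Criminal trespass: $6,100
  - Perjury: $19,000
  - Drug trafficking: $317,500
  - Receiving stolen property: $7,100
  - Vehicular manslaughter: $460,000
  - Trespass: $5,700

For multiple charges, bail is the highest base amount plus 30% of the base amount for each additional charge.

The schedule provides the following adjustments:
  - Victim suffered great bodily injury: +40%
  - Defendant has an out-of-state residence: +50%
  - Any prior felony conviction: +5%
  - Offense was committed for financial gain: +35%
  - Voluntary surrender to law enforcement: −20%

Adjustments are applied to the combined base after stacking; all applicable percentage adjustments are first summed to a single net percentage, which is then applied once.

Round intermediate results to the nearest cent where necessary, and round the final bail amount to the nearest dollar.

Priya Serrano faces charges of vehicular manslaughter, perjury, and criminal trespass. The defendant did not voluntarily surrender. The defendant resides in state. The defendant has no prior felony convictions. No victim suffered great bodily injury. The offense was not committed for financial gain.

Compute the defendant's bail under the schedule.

Base amounts from the schedule: vehicular manslaughter $460,000; perjury $19,000; criminal trespass $6,100.
Stacking rule: highest base plus 30% of each additional charge. Highest is vehicular manslaughter at $460,000. Additional: $19,000 × 30% = $5,700; $6,100 × 30% = $1,830. Combined base = $460,000 + $7,530 = $467,530.
No adjustment factors apply to this defendant.

$467,530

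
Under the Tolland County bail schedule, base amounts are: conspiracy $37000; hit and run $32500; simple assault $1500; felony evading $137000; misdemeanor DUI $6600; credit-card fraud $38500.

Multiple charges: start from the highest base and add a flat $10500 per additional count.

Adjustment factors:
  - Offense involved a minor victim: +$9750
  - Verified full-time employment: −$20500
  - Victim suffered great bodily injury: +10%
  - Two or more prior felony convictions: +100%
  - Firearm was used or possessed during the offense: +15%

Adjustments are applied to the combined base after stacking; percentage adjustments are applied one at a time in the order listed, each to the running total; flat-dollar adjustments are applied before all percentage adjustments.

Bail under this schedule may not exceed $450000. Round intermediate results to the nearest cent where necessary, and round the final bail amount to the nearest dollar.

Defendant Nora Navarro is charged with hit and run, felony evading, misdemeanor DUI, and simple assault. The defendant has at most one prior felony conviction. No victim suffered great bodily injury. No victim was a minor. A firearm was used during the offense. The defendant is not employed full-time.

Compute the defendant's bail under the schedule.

$193775

Base amounts from the schedule: hit and run $32500; felony evading $137000; misdemeanor DUI $6600; simple assault $1500.
Stacking rule: highest base plus $10500 per additional charge. Highest is felony evading at $137000; 3 additional charges → +$31500. Combined base = $168500.
Firearm was used or possessed during the offense (+15%): $168500 × 1.15 = $193775.
$193775 is within the $450000 maximum.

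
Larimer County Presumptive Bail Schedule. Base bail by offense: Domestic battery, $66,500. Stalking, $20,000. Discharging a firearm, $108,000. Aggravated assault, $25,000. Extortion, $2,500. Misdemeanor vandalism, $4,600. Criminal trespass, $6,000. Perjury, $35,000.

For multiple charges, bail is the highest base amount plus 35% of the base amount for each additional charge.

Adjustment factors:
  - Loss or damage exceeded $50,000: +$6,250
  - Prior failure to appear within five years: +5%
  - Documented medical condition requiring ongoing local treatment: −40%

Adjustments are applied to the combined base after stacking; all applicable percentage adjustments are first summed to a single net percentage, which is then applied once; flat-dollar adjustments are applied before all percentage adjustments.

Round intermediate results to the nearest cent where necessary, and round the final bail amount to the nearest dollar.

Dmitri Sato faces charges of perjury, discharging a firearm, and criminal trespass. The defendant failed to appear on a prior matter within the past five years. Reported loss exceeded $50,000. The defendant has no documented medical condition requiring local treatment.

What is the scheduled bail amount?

$135,030

Base amounts from the schedule: perjury $35,000; discharging a firearm $108,000; criminal trespass $6,000.
Stacking rule: highest base plus 35% of each additional charge. Highest is discharging a firearm at $108,000. Additional: $35,000 × 35% = $12,250; $6,000 × 35% = $2,100. Combined base = $108,000 + $14,350 = $122,350.
Loss or damage exceeded $50,000 (+$6,250 flat): $122,350 + $6,250 = $128,600.
Prior failure to appear within five years (+5%): $128,600 × 1.05 = $135,030.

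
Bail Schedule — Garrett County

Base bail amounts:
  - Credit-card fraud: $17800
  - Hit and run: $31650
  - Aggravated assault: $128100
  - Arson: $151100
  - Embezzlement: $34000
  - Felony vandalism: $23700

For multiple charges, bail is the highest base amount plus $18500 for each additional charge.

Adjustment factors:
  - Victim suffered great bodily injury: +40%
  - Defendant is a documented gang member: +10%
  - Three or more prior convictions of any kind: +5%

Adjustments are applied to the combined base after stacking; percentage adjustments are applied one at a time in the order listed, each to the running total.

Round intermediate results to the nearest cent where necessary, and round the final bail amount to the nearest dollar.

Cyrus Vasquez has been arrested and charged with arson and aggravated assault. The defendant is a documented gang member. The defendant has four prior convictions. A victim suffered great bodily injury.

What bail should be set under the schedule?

Base amounts from the schedule: arson $151100; aggravated assault $128100.
Stacking rule: highest base plus $18500 per additional charge. Highest is arson at $151100; 1 additional charge → +$18500. Combined base = $169600.
Victim suffered great bodily injury (+40%): $169600 × 1.4 = $237440.
Defendant is a documented gang member (+10%): $237440 × 1.1 = $261184.
Three or more prior convictions of any kind (+5%): $261184 × 1.05 = $274243.20.
Rounded to the nearest dollar: $274243.

$274243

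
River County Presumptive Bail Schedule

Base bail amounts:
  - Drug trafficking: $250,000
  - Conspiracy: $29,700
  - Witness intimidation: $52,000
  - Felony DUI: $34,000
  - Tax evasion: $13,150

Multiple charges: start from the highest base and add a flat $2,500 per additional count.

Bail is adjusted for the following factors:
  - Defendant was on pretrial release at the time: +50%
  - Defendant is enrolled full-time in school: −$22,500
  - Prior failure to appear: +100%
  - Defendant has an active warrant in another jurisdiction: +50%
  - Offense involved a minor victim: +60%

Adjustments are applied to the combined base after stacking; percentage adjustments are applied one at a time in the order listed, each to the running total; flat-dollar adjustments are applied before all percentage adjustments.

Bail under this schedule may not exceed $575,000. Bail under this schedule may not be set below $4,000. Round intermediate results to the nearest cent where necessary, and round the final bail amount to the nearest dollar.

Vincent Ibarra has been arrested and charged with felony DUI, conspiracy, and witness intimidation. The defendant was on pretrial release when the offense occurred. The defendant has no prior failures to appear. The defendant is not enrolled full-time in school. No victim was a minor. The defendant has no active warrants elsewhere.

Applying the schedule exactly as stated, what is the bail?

$85,500

Base amounts from the schedule: felony DUI $34,000; conspiracy $29,700; witness intimidation $52,000.
Stacking rule: highest base plus $2,500 per additional charge. Highest is witness intimidation at $52,000; 2 additional charges → +$5,000. Combined base = $57,000.
Defendant was on pretrial release at the time (+50%): $57,000 × 1.5 = $85,500.
$85,500 is within the $575,000 maximum.
$85,500 is at or above the $4,000 minimum.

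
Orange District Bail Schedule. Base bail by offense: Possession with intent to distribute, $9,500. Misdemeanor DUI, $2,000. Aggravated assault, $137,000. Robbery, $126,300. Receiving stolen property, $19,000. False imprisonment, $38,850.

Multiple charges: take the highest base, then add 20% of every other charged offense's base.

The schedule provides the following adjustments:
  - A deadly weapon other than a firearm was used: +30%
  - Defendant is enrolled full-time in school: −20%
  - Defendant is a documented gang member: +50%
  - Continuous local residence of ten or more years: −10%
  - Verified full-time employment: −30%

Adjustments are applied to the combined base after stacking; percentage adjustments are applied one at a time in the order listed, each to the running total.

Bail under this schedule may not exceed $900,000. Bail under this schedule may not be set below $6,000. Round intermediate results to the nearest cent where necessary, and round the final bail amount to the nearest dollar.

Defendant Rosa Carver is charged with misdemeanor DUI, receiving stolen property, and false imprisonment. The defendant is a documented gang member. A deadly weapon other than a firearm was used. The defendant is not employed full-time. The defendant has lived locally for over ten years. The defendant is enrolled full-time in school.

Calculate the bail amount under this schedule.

$60,442

Base amounts from the schedule: misdemeanor DUI $2,000; receiving stolen property $19,000; false imprisonment $38,850.
Stacking rule: highest base plus 20% of each additional charge. Highest is false imprisonment at $38,850. Additional: $2,000 × 20% = $400; $19,000 × 20% = $3,800. Combined base = $38,850 + $4,200 = $43,050.
A deadly weapon other than a firearm was used (+30%): $43,050 × 1.3 = $55,965.
Defendant is enrolled full-time in school (−20%): $55,965 × 0.8 = $44,772.
Defendant is a documented gang member (+50%): $44,772 × 1.5 = $67,158.
Continuous local residence of ten or more years (−10%): $67,158 × 0.9 = $60,442.20.
$60,442.20 is within the $900,000 maximum.
$60,442.20 is at or above the $6,000 minimum.
Rounded to the nearest dollar: $60,442.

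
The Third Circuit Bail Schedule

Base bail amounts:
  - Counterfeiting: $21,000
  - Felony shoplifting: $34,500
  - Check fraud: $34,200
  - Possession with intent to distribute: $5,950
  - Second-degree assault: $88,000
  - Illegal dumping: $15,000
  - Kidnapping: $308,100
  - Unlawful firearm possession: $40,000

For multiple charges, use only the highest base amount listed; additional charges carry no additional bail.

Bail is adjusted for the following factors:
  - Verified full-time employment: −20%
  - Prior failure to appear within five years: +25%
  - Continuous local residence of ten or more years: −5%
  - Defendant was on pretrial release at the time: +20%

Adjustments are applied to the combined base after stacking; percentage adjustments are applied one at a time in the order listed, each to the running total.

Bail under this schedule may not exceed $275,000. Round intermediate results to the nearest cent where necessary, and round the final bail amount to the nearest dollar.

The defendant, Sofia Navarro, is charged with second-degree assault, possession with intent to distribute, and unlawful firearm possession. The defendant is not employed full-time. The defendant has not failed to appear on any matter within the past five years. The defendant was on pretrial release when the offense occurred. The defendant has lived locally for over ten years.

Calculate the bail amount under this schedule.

Base amounts from the schedule: second-degree assault $88,000; possession with intent to distribute $5,950; unlawful firearm possession $40,000.
Stacking rule: use the highest base only. Highest is second-degree assault at $88,000. Combined base = $88,000.
Continuous local residence of ten or more years (−5%): $88,000 × 0.95 = $83,600.
Defendant was on pretrial release at the time (+20%): $83,600 × 1.2 = $100,320.
$100,320 is within the $275,000 maximum.

$100,320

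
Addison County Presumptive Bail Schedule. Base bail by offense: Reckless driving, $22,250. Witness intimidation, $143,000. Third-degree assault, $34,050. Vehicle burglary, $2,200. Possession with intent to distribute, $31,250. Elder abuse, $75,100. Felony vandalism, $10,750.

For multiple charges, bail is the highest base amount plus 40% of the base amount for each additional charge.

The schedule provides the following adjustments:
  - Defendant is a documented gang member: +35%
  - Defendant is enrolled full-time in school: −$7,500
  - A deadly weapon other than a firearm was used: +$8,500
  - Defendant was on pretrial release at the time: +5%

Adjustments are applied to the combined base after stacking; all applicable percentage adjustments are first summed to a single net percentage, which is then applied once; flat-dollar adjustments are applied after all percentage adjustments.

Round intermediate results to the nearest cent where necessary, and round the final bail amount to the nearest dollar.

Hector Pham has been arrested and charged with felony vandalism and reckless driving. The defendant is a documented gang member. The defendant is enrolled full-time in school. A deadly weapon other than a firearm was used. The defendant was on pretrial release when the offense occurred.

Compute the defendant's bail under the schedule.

$38,170

Base amounts from the schedule: felony vandalism $10,750; reckless driving $22,250.
Stacking rule: highest base plus 40% of each additional charge. Highest is reckless driving at $22,250. Additional: $10,750 × 40% = $4,300. Combined base = $22,250 + $4,300 = $26,550.
Net percentage adjustment: +35% +5% = +40%. $26,550 × 1.4 = $37,170.
Defendant is enrolled full-time in school (−$7,500 flat): $37,170 − $7,500 = $29,670.
A deadly weapon other than a firearm was used (+$8,500 flat): $29,670 + $8,500 = $38,170.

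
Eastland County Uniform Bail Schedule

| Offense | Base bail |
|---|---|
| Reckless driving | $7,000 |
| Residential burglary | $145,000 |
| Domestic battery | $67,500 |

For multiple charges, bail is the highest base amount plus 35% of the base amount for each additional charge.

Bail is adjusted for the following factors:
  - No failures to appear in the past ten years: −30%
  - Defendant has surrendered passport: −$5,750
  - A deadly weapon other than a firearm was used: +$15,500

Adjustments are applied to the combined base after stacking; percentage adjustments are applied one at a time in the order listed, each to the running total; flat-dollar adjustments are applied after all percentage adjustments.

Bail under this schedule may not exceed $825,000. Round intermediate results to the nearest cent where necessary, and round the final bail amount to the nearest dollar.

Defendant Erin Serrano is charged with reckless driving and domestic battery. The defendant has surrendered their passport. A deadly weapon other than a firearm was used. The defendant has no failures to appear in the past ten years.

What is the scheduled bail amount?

$58,715

Base amounts from the schedule: reckless driving $7,000; domestic battery $67,500.
Stacking rule: highest base plus 35% of each additional charge. Highest is domestic battery at $67,500. Additional: $7,000 × 35% = $2,450. Combined base = $67,500 + $2,450 = $69,950.
No failures to appear in the past ten years (−30%): $69,950 × 0.7 = $48,965.
Defendant has surrendered passport (−$5,750 flat): $48,965 − $5,750 = $43,215.
A deadly weapon other than a firearm was used (+$15,500 flat): $43,215 + $15,500 = $58,715.
$58,715 is within the $825,000 maximum.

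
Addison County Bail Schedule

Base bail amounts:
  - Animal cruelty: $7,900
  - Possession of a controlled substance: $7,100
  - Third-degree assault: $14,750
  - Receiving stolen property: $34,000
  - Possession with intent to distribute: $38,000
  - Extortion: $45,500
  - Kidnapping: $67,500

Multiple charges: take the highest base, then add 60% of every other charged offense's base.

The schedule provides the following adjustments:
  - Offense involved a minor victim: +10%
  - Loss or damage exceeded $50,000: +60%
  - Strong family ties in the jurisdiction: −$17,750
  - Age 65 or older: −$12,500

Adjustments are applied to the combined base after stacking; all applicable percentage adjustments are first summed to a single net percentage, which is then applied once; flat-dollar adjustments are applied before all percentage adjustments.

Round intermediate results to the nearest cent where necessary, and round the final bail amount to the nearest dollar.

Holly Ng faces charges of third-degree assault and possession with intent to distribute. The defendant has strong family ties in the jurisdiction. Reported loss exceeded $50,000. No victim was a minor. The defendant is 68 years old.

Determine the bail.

Base amounts from the schedule: third-degree assault $14,750; possession with intent to distribute $38,000.
Stacking rule: highest base plus 60% of each additional charge. Highest is possession with intent to distribute at $38,000. Additional: $14,750 × 60% = $8,850. Combined base = $38,000 + $8,850 = $46,850.
Strong family ties in the jurisdiction (−$17,750 flat): $46,850 − $17,750 = $29,100.
Age 65 or older (−$12,500 flat): $29,100 − $12,500 = $16,600.
Loss or damage exceeded $50,000 (+60%): $16,600 × 1.6 = $26,560.

$26,560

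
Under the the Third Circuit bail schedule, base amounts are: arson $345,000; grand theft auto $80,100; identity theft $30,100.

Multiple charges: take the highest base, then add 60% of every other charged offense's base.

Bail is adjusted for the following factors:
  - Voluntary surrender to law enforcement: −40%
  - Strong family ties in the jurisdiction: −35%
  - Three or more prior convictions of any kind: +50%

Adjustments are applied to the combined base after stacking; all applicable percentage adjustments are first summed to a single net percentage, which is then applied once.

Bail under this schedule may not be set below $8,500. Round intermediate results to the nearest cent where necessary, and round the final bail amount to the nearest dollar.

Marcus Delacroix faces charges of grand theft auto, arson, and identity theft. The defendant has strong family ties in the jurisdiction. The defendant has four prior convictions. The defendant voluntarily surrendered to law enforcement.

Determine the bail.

Base amounts from the schedule: grand theft auto $80,100; arson $345,000; identity theft $30,100.
Stacking rule: highest base plus 60% of each additional charge. Highest is arson at $345,000. Additional: $80,100 × 60% = $48,060; $30,100 × 60% = $18,060. Combined base = $345,000 + $66,120 = $411,120.
Net percentage adjustment: −40% −35% +50% = −25%. $411,120 × 0.75 = $308,340.
$308,340 is at or above the $8,500 minimum.

$308,340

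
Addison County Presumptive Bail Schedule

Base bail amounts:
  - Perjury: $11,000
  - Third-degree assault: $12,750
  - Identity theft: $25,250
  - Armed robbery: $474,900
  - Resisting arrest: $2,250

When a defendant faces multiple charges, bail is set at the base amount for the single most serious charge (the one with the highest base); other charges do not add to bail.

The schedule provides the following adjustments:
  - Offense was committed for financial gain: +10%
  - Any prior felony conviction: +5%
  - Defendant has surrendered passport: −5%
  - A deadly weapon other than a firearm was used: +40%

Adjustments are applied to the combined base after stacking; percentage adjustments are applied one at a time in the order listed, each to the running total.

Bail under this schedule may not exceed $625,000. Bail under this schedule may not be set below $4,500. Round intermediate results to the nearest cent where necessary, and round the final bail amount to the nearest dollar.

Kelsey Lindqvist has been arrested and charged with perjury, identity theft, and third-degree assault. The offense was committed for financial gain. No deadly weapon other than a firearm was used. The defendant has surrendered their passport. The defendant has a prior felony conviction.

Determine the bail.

$27,706

Base amounts from the schedule: perjury $11,000; identity theft $25,250; third-degree assault $12,750.
Stacking rule: use the highest base only. Highest is identity theft at $25,250. Combined base = $25,250.
Offense was committed for financial gain (+10%): $25,250 × 1.1 = $27,775.
Any prior felony conviction (+5%): $27,775 × 1.05 = $29,163.75.
Defendant has surrendered passport (−5%): $29,163.75 × 0.95 = $27,705.56.
$27,705.56 is within the $625,000 maximum.
$27,705.56 is at or above the $4,500 minimum.
Rounded to the nearest dollar: $27,706.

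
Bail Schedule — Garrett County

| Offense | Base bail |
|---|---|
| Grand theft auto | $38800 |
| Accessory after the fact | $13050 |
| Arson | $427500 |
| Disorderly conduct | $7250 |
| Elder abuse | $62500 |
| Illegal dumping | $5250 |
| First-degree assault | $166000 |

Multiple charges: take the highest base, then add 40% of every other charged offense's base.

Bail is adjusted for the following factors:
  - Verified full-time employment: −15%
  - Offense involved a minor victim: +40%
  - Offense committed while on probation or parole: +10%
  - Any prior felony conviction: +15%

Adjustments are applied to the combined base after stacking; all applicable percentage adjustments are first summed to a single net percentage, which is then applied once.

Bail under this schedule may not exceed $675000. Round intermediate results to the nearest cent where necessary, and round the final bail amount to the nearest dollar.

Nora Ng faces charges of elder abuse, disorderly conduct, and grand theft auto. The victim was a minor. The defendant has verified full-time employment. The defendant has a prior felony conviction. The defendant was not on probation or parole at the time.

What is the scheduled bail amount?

Base amounts from the schedule: elder abuse $62500; disorderly conduct $7250; grand theft auto $38800.
Stacking rule: highest base plus 40% of each additional charge. Highest is elder abuse at $62500. Additional: $7250 × 40% = $2900; $38800 × 40% = $15520. Combined base = $62500 + $18420 = $80920.
Net percentage adjustment: −15% +40% +15% = +40%. $80920 × 1.4 = $113288.
$113288 is within the $675000 maximum.

$113288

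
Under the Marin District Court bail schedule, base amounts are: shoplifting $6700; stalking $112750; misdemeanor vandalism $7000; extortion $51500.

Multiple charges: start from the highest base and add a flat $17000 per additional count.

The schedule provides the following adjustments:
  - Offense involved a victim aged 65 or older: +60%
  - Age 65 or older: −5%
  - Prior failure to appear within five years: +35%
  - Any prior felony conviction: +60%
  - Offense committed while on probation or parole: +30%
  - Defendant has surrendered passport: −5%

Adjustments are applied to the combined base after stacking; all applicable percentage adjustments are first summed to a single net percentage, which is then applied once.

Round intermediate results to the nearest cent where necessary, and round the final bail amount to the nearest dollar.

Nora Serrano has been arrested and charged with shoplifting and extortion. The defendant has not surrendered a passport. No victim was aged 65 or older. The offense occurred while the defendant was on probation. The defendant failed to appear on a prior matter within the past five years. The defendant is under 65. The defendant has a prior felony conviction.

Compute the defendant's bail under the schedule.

$154125

Base amounts from the schedule: shoplifting $6700; extortion $51500.
Stacking rule: highest base plus $17000 per additional charge. Highest is extortion at $51500; 1 additional charge → +$17000. Combined base = $68500.
Net percentage adjustment: +35% +60% +30% = +125%. $68500 × 2.25 = $154125.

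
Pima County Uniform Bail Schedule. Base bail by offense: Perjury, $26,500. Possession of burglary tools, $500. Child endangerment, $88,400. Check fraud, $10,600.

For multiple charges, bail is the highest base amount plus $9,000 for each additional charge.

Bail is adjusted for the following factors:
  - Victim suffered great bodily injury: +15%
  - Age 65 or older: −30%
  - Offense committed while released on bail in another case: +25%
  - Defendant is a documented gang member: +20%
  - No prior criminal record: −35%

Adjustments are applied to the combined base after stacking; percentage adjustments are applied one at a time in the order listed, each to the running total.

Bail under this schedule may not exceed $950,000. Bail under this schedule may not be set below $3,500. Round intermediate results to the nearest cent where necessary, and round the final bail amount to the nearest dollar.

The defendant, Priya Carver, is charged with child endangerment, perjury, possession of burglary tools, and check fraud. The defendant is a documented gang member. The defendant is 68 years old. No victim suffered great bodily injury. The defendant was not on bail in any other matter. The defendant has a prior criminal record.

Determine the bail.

Base amounts from the schedule: child endangerment $88,400; perjury $26,500; possession of burglary tools $500; check fraud $10,600.
Stacking rule: highest base plus $9,000 per additional charge. Highest is child endangerment at $88,400; 3 additional charges → +$27,000. Combined base = $115,400.
Age 65 or older (−30%): $115,400 × 0.7 = $80,780.
Defendant is a documented gang member (+20%): $80,780 × 1.2 = $96,936.
$96,936 is within the $950,000 maximum.
$96,936 is at or above the $3,500 minimum.

$96,936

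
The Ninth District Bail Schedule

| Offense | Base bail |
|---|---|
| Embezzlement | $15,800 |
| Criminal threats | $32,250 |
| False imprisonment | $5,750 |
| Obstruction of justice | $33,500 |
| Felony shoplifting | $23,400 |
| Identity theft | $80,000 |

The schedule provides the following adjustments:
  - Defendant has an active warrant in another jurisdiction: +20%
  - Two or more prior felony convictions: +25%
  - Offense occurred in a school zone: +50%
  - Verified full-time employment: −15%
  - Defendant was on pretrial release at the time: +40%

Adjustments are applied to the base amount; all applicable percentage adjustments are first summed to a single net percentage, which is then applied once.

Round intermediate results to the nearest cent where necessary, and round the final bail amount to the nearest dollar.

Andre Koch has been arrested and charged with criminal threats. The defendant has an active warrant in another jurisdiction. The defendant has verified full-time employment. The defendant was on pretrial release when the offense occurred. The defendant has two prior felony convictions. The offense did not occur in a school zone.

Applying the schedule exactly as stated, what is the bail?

Base amounts from the schedule: criminal threats $32,250.
Single charge. Combined base = $32,250.
Net percentage adjustment: +20% +25% −15% +40% = +70%. $32,250 × 1.7 = $54,825.

$54,825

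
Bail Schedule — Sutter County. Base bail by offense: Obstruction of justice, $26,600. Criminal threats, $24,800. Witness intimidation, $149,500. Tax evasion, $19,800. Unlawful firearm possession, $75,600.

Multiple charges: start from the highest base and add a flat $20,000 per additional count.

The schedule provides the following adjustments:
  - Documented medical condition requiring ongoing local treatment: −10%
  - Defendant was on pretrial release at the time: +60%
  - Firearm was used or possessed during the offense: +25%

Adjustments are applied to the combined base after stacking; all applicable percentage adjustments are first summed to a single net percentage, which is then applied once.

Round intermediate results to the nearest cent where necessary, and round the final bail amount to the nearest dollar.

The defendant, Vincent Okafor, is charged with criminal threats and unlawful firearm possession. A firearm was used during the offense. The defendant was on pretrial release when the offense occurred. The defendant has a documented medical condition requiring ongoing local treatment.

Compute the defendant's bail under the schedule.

$167,300

Base amounts from the schedule: criminal threats $24,800; unlawful firearm possession $75,600.
Stacking rule: highest base plus $20,000 per additional charge. Highest is unlawful firearm possession at $75,600; 1 additional charge → +$20,000. Combined base = $95,600.
Net percentage adjustment: −10% +60% +25% = +75%. $95,600 × 1.75 = $167,300.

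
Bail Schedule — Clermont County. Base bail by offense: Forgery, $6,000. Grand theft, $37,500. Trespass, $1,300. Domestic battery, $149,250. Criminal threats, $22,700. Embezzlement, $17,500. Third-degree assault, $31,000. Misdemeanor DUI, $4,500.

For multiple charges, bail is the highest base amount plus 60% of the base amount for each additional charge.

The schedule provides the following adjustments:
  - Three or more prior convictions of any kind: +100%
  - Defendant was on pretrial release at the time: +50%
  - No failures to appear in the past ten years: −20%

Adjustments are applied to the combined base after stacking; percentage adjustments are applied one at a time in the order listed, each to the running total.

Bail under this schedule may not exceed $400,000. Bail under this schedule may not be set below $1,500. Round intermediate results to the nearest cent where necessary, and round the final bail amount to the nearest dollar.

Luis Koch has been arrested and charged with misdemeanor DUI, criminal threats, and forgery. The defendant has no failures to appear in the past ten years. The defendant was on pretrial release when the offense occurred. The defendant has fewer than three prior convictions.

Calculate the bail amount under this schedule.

Base amounts from the schedule: misdemeanor DUI $4,500; criminal threats $22,700; forgery $6,000.
Stacking rule: highest base plus 60% of each additional charge. Highest is criminal threats at $22,700. Additional: $4,500 × 60% = $2,700; $6,000 × 60% = $3,600. Combined base = $22,700 + $6,300 = $29,000.
Defendant was on pretrial release at the time (+50%): $29,000 × 1.5 = $43,500.
No failures to appear in the past ten years (−20%): $43,500 × 0.8 = $34,800.
$34,800 is within the $400,000 maximum.
$34,800 is at or above the $1,500 minimum.

$34,800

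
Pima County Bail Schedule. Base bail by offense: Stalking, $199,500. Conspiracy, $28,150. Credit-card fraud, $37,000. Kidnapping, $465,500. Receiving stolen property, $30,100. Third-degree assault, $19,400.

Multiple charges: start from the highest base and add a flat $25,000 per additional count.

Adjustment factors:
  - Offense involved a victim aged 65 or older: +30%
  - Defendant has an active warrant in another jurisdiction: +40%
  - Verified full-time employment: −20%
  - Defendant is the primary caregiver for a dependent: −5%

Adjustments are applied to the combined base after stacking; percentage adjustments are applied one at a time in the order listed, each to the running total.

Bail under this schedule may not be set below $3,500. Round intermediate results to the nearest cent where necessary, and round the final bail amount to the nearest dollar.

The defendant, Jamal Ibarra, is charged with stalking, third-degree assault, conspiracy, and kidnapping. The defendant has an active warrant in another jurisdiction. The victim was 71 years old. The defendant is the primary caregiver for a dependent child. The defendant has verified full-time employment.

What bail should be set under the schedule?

$747,620

Base amounts from the schedule: stalking $199,500; third-degree assault $19,400; conspiracy $28,150; kidnapping $465,500.
Stacking rule: highest base plus $25,000 per additional charge. Highest is kidnapping at $465,500; 3 additional charges → +$75,000. Combined base = $540,500.
Offense involved a victim aged 65 or older (+30%): $540,500 × 1.3 = $702,650.
Defendant has an active warrant in another jurisdiction (+40%): $702,650 × 1.4 = $983,710.
Verified full-time employment (−20%): $983,710 × 0.8 = $786,968.
Defendant is the primary caregiver for a dependent (−5%): $786,968 × 0.95 = $747,619.60.
$747,619.60 is at or above the $3,500 minimum.
Rounded to the nearest dollar: $747,620.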